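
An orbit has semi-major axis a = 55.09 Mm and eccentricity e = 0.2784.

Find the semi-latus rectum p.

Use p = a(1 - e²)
a = 55.09 Mm = 5.509 × 10^7 m
e = 0.2784,  e² = 0.0775066,  1 − e² = 0.922493
p = a(1 − e²) = 5.509 × 10^7 m × 0.922493 = 5.08202 × 10^7 m ≈ 50.82 Mm

Final answer: p = 50.82 Mm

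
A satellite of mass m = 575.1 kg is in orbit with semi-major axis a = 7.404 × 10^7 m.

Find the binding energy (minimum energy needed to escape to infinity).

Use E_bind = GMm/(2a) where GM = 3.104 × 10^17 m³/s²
a = 7.404 × 10^7 m
GM = 3.104 × 10^17 m³/s²
m = 575.1 kg
GMm = 3.104 × 10^17 × 575.1 = 1.78511 × 10^20 m³·kg/s²
2a = 1.4808 × 10^8 m
E_bind = GMm/(2a) = 1.2055 × 10^12 J ≈ 1.206 TJ

Final answer: 1.206 TJ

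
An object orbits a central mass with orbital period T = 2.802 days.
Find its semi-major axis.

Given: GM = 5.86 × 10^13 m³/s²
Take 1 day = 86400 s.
T = 2.802 days = 242093 s
GM = 5.86 × 10^13 m³/s²
Kepler's third law: a³ = GM T² / (4π²)
T² = 5.86089 × 10^10 s²
a³ = (5.86 × 10^13) × (5.86089 × 10^10) / (4π²) = 8.69965 × 10^22 m³
a = (a³)^(1/3) = 4.43099 × 10^7 m ≈ 44.31 Mm

Final answer: 44.31 Mm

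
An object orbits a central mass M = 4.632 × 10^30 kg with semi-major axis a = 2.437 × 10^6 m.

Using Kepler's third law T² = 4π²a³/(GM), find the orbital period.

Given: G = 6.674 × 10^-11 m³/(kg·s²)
M = 4.632 × 10^30 kg
GM = G × M = 6.674 × 10^-11 × 4.632 × 10^30 = 3.0914 × 10^20 m³/s²
a = 2.437 × 10^6 m
a³ = 1.44733 × 10^19 m³
T = 2π √(a³/GM) = 2π √((1.44733 × 10^19) / (3.0914 × 10^20)) = 2π × 0.216374 s
T = 1.35952 s ≈ 1.36 seconds

Final answer: 1.36 seconds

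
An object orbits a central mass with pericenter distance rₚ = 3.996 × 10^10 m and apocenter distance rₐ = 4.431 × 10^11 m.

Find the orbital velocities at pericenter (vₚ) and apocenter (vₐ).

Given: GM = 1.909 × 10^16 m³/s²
rₚ = 3.996 × 10^10 m
rₐ = 4.431 × 10^11 m
GM = 1.909 × 10^16 m³/s²
a = (rₚ + rₐ)/2 = 2.4153 × 10^11 m
Vis-viva: v² = GM (2/r − 1/a)
vₚ² = 1.909 × 10^16 × (5.00501 × 10^-11 − 4.14027 × 10^-12) = 876418 m²/s²
vₚ = 936.172 m/s ≈ 936.2 m/s
vₐ² = 1.909 × 10^16 × (4.51365 × 10^-12 − 4.14027 × 10^-12) = 7127.85 m²/s²
vₐ = 84.4266 m/s ≈ 84.43 m/s

Final answer: vₚ = 936.2 m/s, vₐ = 84.43 m/s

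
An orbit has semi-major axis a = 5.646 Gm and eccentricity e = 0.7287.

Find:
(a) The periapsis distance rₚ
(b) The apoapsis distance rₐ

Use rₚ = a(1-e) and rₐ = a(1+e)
a = 5.646 Gm = 5.646 × 10^9 m
e = 0.7287:  1 − e = 0.2713,  1 + e = 1.7287
(a) rₚ = a(1 − e) = 5.646 × 10^9 m × 0.2713 = 1.53176 × 10^9 m ≈ 1.532 Gm
(b) rₐ = a(1 + e) = 5.646 × 10^9 m × 1.7287 = 9.76024 × 10^9 m ≈ 9.76 Gm

Final answer:
(a) rₚ = 1.532 Gm
(b) rₐ = 9.76 Gm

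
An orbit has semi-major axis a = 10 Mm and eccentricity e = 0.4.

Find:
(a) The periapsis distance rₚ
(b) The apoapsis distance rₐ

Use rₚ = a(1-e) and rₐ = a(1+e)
a = 10 Mm = 1 × 10^7 m
e = 0.4:  1 − e = 0.6,  1 + e = 1.4
(a) rₚ = a(1 − e) = 1 × 10^7 m × 0.6 = 6 × 10^6 m ≈ 6 Mm
(b) rₐ = a(1 + e) = 1 × 10^7 m × 1.4 = 1.4 × 10^7 m ≈ 14 Mm

Final answer:
(a) rₚ = 6 Mm
(b) rₐ = 14 Mm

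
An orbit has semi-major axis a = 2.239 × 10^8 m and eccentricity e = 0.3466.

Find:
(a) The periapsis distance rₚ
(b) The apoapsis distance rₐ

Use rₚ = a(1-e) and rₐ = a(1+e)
a = 2.239 × 10^8 m
e = 0.3466:  1 − e = 0.6534,  1 + e = 1.3466
(a) rₚ = a(1 − e) = 2.239 × 10^8 m × 0.6534 = 1.46296 × 10^8 m ≈ 1.463 × 10^8 m
(b) rₐ = a(1 + e) = 2.239 × 10^8 m × 1.3466 = 3.01504 × 10^8 m ≈ 3.015 × 10^8 m

Final answer:
(a) rₚ = 1.463 × 10^8 m
(b) rₐ = 3.015 × 10^8 m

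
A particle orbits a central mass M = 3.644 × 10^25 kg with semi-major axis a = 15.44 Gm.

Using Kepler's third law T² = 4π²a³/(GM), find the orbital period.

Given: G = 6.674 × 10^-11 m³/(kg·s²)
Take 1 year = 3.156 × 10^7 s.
M = 3.644 × 10^25 kg
GM = G × M = 6.674 × 10^-11 × 3.644 × 10^25 = 2.43201 × 10^15 m³/s²
a = 15.44 Gm = 1.544 × 10^10 m
a³ = 3.6808 × 10^30 m³
T = 2π √(a³/GM) = 2π √((3.6808 × 10^30) / (2.43201 × 10^15)) = 2π × 3.89035 × 10^7 s
T = 2.44438 × 10^8 s ≈ 7.745 years

Final answer: 7.745 years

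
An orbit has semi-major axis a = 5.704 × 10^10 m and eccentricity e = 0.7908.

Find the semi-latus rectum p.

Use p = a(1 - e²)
a = 5.704 × 10^10 m
e = 0.7908,  e² = 0.625365,  1 − e² = 0.374635
p = a(1 − e²) = 5.704 × 10^10 m × 0.374635 = 2.13692 × 10^10 m ≈ 2.137 × 10^10 m

Final answer: p = 2.137 × 10^10 m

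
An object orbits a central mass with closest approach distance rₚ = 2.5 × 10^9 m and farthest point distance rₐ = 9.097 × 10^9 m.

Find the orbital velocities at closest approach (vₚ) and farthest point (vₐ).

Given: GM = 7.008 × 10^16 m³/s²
rₚ = 2.5 × 10^9 m
rₐ = 9.097 × 10^9 m
GM = 7.008 × 10^16 m³/s²
a = (rₚ + rₐ)/2 = 5.7985 × 10^9 m
Vis-viva: v² = GM (2/r − 1/a)
vₚ² = 7.008 × 10^16 × (8 × 10^-10 − 1.72458 × 10^-10) = 4.39781 × 10^7 m²/s²
vₚ = 6631.6 m/s ≈ 6.632 km/s
vₐ² = 7.008 × 10^16 × (2.19853 × 10^-10 − 1.72458 × 10^-10) = 3.32139 × 10^6 m²/s²
vₐ = 1822.47 m/s ≈ 1.822 km/s

Final answer: vₚ = 6.632 km/s, vₐ = 1.822 km/s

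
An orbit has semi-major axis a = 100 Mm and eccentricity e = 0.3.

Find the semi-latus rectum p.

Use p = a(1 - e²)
a = 100 Mm = 1 × 10^8 m
e = 0.3,  e² = 0.09,  1 − e² = 0.91
p = a(1 − e²) = 1 × 10^8 m × 0.91 = 9.1 × 10^7 m ≈ 91 Mm

Final answer: p = 91 Mm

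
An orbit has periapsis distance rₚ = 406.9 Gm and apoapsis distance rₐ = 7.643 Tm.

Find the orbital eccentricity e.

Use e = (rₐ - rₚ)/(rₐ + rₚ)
rₚ = 406.9 Gm = 4.069 × 10^11 m
rₐ = 7.643 Tm = 7.643 × 10^12 m
rₐ − rₚ = 7.2361 × 10^12 m
rₐ + rₚ = 8.0499 × 10^12 m
e = (rₐ − rₚ)/(rₐ + rₚ) = 0.898906

Final answer: e = 0.8989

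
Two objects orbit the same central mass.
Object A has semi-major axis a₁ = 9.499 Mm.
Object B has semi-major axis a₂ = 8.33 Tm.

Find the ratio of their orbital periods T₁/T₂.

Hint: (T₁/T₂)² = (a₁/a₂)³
a₁ = 9.499 Mm = 9.499 × 10^6 m
a₂ = 8.33 Tm = 8.33 × 10^12 m
a₁/a₂ = 1.14034 × 10^-6
T₁/T₂ = (a₁/a₂)^(3/2) = (1.14034 × 10^-6)^1.5 = 1.21773 × 10^-9

Final answer: T₁/T₂ = 1.218 × 10^-9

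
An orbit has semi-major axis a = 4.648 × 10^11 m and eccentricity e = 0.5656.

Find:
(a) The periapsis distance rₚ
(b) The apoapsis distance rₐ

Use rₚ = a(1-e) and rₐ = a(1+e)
a = 4.648 × 10^11 m
e = 0.5656:  1 − e = 0.4344,  1 + e = 1.5656
(a) rₚ = a(1 − e) = 4.648 × 10^11 m × 0.4344 = 2.01909 × 10^11 m ≈ 2.019 × 10^11 m
(b) rₐ = a(1 + e) = 4.648 × 10^11 m × 1.5656 = 7.27691 × 10^11 m ≈ 7.277 × 10^11 m

Final answer:
(a) rₚ = 2.019 × 10^11 m
(b) rₐ = 7.277 × 10^11 m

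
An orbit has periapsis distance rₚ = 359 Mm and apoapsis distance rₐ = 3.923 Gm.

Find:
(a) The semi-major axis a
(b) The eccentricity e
rₚ = 359 Mm = 3.59 × 10^8 m
rₐ = 3.923 Gm = 3.923 × 10^9 m
(a) a = (rₚ + rₐ)/2 = 2.141 × 10^9 m ≈ 2.141 Gm
(b) e = (rₐ − rₚ)/(rₐ + rₚ) = (3.564 × 10^9) / (4.282 × 10^9) = 0.832321

Final answer:
(a) a = 2.141 Gm
(b) e = 0.8323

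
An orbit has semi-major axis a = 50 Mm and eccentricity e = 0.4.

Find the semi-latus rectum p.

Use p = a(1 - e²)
a = 50 Mm = 5 × 10^7 m
e = 0.4,  e² = 0.16,  1 − e² = 0.84
p = a(1 − e²) = 5 × 10^7 m × 0.84 = 4.2 × 10^7 m ≈ 42 Mm

Final answer: p = 42 Mm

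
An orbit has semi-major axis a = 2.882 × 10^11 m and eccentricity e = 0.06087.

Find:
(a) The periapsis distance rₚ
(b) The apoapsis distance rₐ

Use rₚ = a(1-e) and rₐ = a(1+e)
a = 2.882 × 10^11 m
e = 0.06087:  1 − e = 0.93913,  1 + e = 1.06087
(a) rₚ = a(1 − e) = 2.882 × 10^11 m × 0.93913 = 2.70657 × 10^11 m ≈ 2.707 × 10^11 m
(b) rₐ = a(1 + e) = 2.882 × 10^11 m × 1.06087 = 3.05743 × 10^11 m ≈ 3.057 × 10^11 m

Final answer:
(a) rₚ = 2.707 × 10^11 m
(b) rₐ = 3.057 × 10^11 m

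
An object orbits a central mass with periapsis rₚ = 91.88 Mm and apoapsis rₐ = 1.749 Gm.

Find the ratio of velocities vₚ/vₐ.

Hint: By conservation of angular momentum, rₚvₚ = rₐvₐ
rₚ = 91.88 Mm = 9.188 × 10^7 m
rₐ = 1.749 Gm = 1.749 × 10^9 m
rₚvₚ = rₐvₐ  ⇒  vₚ/vₐ = rₐ/rₚ
vₚ/vₐ = (1.749 × 10^9) / (9.188 × 10^7) = 19.0357

Final answer: vₚ/vₐ = 19.04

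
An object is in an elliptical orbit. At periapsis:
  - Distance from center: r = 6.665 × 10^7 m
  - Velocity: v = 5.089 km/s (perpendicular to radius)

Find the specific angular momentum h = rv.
r = 6.665 × 10^7 m
v = 5.089 km/s = 5089 m/s
h = rv = 6.665 × 10^7 × 5089 = 3.39182 × 10^11 m²/s ≈ 3.392 × 10^11 m²/s

Final answer: h = 3.392 × 10^11 m²/s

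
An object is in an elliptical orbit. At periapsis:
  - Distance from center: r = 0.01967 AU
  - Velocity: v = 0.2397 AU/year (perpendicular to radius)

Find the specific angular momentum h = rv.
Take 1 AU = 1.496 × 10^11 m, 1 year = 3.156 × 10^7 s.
r = 0.01967 AU = 2.94263 × 10^9 m
v = 0.2397 AU/year = 1136.22 m/s
h = rv = 2.94263 × 10^9 × 1136.22 = 3.34348 × 10^12 m²/s ≈ 3.343 × 10^12 m²/s

Final answer: h = 3.343 × 10^12 m²/s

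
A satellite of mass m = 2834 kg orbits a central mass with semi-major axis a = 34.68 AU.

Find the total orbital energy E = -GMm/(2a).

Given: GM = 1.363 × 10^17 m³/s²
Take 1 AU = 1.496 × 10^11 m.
a = 34.68 AU = 5.18813 × 10^12 m
GM = 1.363 × 10^17 m³/s²
2a = 1.03763 × 10^13 m
GMm = 1.363 × 10^17 × 2834 = 3.86274 × 10^20 m³·kg/s²
E = −GMm/(2a) = -3.72267 × 10^7 J ≈ -37.23 MJ

Final answer: -37.23 MJ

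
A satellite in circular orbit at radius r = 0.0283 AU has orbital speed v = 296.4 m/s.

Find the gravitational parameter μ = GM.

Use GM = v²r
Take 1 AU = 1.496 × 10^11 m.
r = 0.0283 AU = 4.23368 × 10^9 m
v = 296.4 m/s
v² = 87853 m²/s²
GM = v²r = 87853 × 4.23368 × 10^9 = 3.71941 × 10^14 m³/s²
GM ≈ 3.719 × 10^14 m³/s²

Final answer: GM = 3.719 × 10^14 m³/s²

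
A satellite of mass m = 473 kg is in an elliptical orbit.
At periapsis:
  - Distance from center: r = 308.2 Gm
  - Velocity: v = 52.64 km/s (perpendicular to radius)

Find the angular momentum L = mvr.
r = 308.2 Gm = 3.082 × 10^11 m
v = 52.64 km/s = 52640 m/s
vr = 52640 × 3.082 × 10^11 = 1.62236 × 10^16 m²/s
L = m × vr = 473 × 1.62236 × 10^16 = 7.67379 × 10^18 kg·m²/s ≈ 7.674 × 10^18 kg·m²/s

Final answer: L = 7.674 × 10^18 kg·m²/s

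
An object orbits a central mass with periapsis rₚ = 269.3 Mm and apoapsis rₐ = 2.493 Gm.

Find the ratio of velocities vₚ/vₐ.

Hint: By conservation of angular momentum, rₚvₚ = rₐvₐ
rₚ = 269.3 Mm = 2.693 × 10^8 m
rₐ = 2.493 Gm = 2.493 × 10^9 m
rₚvₚ = rₐvₐ  ⇒  vₚ/vₐ = rₐ/rₚ
vₚ/vₐ = (2.493 × 10^9) / (2.693 × 10^8) = 9.25733

Final answer: vₚ/vₐ = 9.257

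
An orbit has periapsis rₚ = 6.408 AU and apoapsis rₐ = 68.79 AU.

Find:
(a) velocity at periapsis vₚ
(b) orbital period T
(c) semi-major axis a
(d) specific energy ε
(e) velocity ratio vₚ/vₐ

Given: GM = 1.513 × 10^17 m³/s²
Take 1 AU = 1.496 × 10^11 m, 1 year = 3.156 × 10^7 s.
rₚ = 6.408 AU = 9.58637 × 10^11 m
rₐ = 68.79 AU = 1.0291 × 10^13 m
GM = 1.513 × 10^17 m³/s²
a = (rₚ + rₐ)/2 = 5.62481 × 10^12 m
e = (rₐ − rₚ)/(rₐ + rₚ) = (9.33235 × 10^12) / (1.12496 × 10^13) = 0.82957
(a) vₚ² = GM (2/rₚ − 1/a) = 1.513 × 10^17 × (2.0863 × 10^-12 − 1.77784 × 10^-13) = 288758 m²/s²;  vₚ = 537.362 m/s ≈ 0.1134 AU/year
(b) a³ = 1.77961 × 10^38 m³;  T = 2π √(a³/GM) = 2π × 3.42959 × 10^10 s = 2.15488 × 10^11 s ≈ 6828 years
(c) a = 5.62481 × 10^12 m ≈ 37.6 AU
(d) 2a = 1.12496 × 10^13 m;  ε = −GM/(2a) = -13449.3 J/kg ≈ -13.45 kJ/kg
(e) vₚ/vₐ = rₐ/rₚ (angular momentum) = (1.0291 × 10^13) / (9.58637 × 10^11) = 10.735 ≈ 10.74

Final answer:
(a) velocity at periapsis vₚ = 0.1134 AU/year
(b) orbital period T = 6828 years
(c) semi-major axis a = 37.6 AU
(d) specific energy ε = -13.45 kJ/kg
(e) velocity ratio vₚ/vₐ = 10.74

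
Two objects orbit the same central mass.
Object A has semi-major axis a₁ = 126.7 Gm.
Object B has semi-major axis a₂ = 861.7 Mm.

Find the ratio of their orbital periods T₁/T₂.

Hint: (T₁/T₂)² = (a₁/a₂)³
a₁ = 126.7 Gm = 1.267 × 10^11 m
a₂ = 861.7 Mm = 8.617 × 10^8 m
a₁/a₂ = 147.035
T₁/T₂ = (a₁/a₂)^(3/2) = (147.035)^1.5 = 1782.92

Final answer: T₁/T₂ = 1783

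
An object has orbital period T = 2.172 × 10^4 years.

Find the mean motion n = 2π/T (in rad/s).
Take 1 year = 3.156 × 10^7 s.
T = 2.172 × 10^4 years = 6.85483 × 10^11 s
n = 2π / (6.85483 × 10^11 s) = 9.16607 × 10^-12 rad/s ≈ 9.166 × 10^-12 rad/s

Final answer: n = 9.166 × 10^-12 rad/s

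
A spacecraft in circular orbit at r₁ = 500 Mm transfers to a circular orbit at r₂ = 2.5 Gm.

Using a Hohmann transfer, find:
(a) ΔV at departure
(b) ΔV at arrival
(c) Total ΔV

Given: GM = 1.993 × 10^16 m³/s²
r₁ = 500 Mm = 5 × 10^8 m
r₂ = 2.5 Gm = 2.5 × 10^9 m
GM = 1.993 × 10^16 m³/s²
Transfer ellipse: a_t = (r₁ + r₂)/2 = 1.5 × 10^9 m
Circular speed at r₁: v₁ = √(GM/r₁) = 6313.48 m/s
Transfer speed at r₁ (periapsis): v₁ₜ = √(GM(2/r₁ − 1/a_t)) = 8150.66 m/s
(a) ΔV₁ = v₁ₜ − v₁ = 1837.19 m/s ≈ 1.837 km/s
Circular speed at r₂: v₂ = √(GM/r₂) = 2823.47 m/s
Transfer speed at r₂ (apoapsis): v₂ₜ = √(GM(2/r₂ − 1/a_t)) = 1630.13 m/s
(b) ΔV₂ = v₂ − v₂ₜ = 1193.34 m/s ≈ 1.193 km/s
(c) ΔV_total = ΔV₁ + ΔV₂ = 3030.53 m/s ≈ 3.031 km/s

Final answer:
(a) ΔV₁ = 1.837 km/s
(b) ΔV₂ = 1.193 km/s
(c) ΔV_total = 3.031 km/s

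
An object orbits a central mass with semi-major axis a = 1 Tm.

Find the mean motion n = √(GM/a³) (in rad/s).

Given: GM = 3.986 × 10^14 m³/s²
a = 1 Tm = 1 × 10^12 m
GM = 3.986 × 10^14 m³/s²
a³ = 1 × 10^36 m³
GM/a³ = (3.986 × 10^14) / (1 × 10^36) = 3.986 × 10^-22 s⁻²
n = √(GM/a³) = 1.9965 × 10^-11 rad/s ≈ 1.996 × 10^-11 rad/s

Final answer: n = 1.996 × 10^-11 rad/s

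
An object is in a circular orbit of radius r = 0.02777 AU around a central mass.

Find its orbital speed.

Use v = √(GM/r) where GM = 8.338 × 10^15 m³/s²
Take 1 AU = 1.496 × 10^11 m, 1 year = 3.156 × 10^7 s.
r = 0.02777 AU = 4.15439 × 10^9 m
GM = 8.338 × 10^15 m³/s²
GM/r = (8.338 × 10^15) / (4.15439 × 10^9) = 2.00703 × 10^6 m²/s²
v = √(GM/r) = 1416.7 m/s ≈ 0.2989 AU/year

Final answer: 0.2989 AU/year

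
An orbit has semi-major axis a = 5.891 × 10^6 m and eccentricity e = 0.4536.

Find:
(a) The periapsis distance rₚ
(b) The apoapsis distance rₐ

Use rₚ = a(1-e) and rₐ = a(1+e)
a = 5.891 × 10^6 m
e = 0.4536:  1 − e = 0.5464,  1 + e = 1.4536
(a) rₚ = a(1 − e) = 5.891 × 10^6 m × 0.5464 = 3.21884 × 10^6 m ≈ 3.219 × 10^6 m
(b) rₐ = a(1 + e) = 5.891 × 10^6 m × 1.4536 = 8.56316 × 10^6 m ≈ 8.563 × 10^6 m

Final answer:
(a) rₚ = 3.219 × 10^6 m
(b) rₐ = 8.563 × 10^6 m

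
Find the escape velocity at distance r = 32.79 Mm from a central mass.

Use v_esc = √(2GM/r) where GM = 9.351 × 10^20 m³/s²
r = 32.79 Mm = 3.279 × 10^7 m
GM = 9.351 × 10^20 m³/s²
2GM/r = 2 × (9.351 × 10^20) / (3.279 × 10^7) = 5.70357 × 10^13 m²/s²
v_esc = √(2GM/r) = 7.5522 × 10^6 m/s ≈ 7552 km/s

Final answer: 7552 km/s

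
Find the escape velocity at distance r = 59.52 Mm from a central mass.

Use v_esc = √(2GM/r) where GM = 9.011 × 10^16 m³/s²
r = 59.52 Mm = 5.952 × 10^7 m
GM = 9.011 × 10^16 m³/s²
2GM/r = 2 × (9.011 × 10^16) / (5.952 × 10^7) = 3.02789 × 10^9 m²/s²
v_esc = √(2GM/r) = 55026.3 m/s ≈ 55.03 km/s

Final answer: 55.03 km/s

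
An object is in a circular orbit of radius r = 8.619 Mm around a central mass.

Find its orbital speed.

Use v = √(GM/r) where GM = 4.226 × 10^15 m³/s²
r = 8.619 Mm = 8.619 × 10^6 m
GM = 4.226 × 10^15 m³/s²
GM/r = (4.226 × 10^15) / (8.619 × 10^6) = 4.90312 × 10^8 m²/s²
v = √(GM/r) = 22143 m/s ≈ 22.14 km/s

Final answer: 22.14 km/s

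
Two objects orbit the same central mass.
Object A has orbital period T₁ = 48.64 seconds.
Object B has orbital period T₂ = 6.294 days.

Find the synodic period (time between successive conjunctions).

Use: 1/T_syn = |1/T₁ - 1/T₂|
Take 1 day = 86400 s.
T₁ = 48.64 seconds
T₂ = 6.294 days = 543802 s
1/T₁ = 0.0205592 s⁻¹
1/T₂ = 1.83891 × 10^-6 s⁻¹
|1/T₁ − 1/T₂| = 0.0205574 s⁻¹
T_syn = 1 / |1/T₁ − 1/T₂| = 48.6444 s ≈ 48.64 seconds

Final answer: T_syn = 48.64 seconds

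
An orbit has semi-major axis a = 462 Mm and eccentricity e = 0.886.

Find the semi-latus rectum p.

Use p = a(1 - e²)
a = 462 Mm = 4.62 × 10^8 m
e = 0.886,  e² = 0.784996,  1 − e² = 0.215004
p = a(1 − e²) = 4.62 × 10^8 m × 0.215004 = 9.93318 × 10^7 m ≈ 99.33 Mm

Final answer: p = 99.33 Mm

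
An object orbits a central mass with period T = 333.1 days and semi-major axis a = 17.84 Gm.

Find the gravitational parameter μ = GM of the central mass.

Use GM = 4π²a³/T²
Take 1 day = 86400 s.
T = 333.1 days = 2.87798 × 10^7 s
a = 17.84 Gm = 1.784 × 10^10 m
a³ = 5.67786 × 10^30 m³
T² = 8.28279 × 10^14 s²
GM = 4π² × (5.67786 × 10^30) / (8.28279 × 10^14) = 2.70625 × 10^17 m³/s²
GM ≈ 2.706 × 10^17 m³/s²

Final answer: GM = 2.706 × 10^17 m³/s²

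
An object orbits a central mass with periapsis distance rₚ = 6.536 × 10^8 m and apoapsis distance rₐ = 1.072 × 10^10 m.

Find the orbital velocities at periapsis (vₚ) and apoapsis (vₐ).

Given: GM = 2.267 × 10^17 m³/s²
rₚ = 6.536 × 10^8 m
rₐ = 1.072 × 10^10 m
GM = 2.267 × 10^17 m³/s²
a = (rₚ + rₐ)/2 = 5.6868 × 10^9 m
Vis-viva: v² = GM (2/r − 1/a)
vₚ² = 2.267 × 10^17 × (3.05998 × 10^-9 − 1.75846 × 10^-10) = 6.53832 × 10^8 m²/s²
vₚ = 25570.1 m/s ≈ 25.57 km/s
vₐ² = 2.267 × 10^17 × (1.86567 × 10^-10 − 1.75846 × 10^-10) = 2.43053 × 10^6 m²/s²
vₐ = 1559.02 m/s ≈ 1.559 km/s

Final answer: vₚ = 25.57 km/s, vₐ = 1.559 km/s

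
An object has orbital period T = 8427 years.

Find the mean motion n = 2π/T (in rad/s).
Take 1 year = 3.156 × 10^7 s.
T = 8427 years = 2.65956 × 10^11 s
n = 2π / (2.65956 × 10^11 s) = 2.36249 × 10^-11 rad/s ≈ 2.362 × 10^-11 rad/s

Final answer: n = 2.362 × 10^-11 rad/s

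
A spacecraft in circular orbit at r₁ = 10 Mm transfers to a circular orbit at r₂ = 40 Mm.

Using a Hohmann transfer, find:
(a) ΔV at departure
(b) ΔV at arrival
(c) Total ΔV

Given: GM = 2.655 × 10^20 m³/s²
r₁ = 10 Mm = 1 × 10^7 m
r₂ = 40 Mm = 4 × 10^7 m
GM = 2.655 × 10^20 m³/s²
Transfer ellipse: a_t = (r₁ + r₂)/2 = 2.5 × 10^7 m
Circular speed at r₁: v₁ = √(GM/r₁) = 5.15267 × 10^6 m/s
Transfer speed at r₁ (periapsis): v₁ₜ = √(GM(2/r₁ − 1/a_t)) = 6.51767 × 10^6 m/s
(a) ΔV₁ = v₁ₜ − v₁ = 1.365 × 10^6 m/s ≈ 1365 km/s
Circular speed at r₂: v₂ = √(GM/r₂) = 2.57633 × 10^6 m/s
Transfer speed at r₂ (apoapsis): v₂ₜ = √(GM(2/r₂ − 1/a_t)) = 1.62942 × 10^6 m/s
(b) ΔV₂ = v₂ − v₂ₜ = 946918 m/s ≈ 946.9 km/s
(c) ΔV_total = ΔV₁ + ΔV₂ = 2.31192 × 10^6 m/s ≈ 2312 km/s

Final answer:
(a) ΔV₁ = 1365 km/s
(b) ΔV₂ = 946.9 km/s
(c) ΔV_total = 2312 km/s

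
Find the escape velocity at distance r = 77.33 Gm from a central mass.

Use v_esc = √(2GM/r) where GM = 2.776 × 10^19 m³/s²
r = 77.33 Gm = 7.733 × 10^10 m
GM = 2.776 × 10^19 m³/s²
2GM/r = 2 × (2.776 × 10^19) / (7.733 × 10^10) = 7.17962 × 10^8 m²/s²
v_esc = √(2GM/r) = 26794.8 m/s ≈ 26.79 km/s

Final answer: 26.79 km/s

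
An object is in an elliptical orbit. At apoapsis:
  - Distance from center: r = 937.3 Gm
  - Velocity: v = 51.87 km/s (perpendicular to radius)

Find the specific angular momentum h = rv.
r = 937.3 Gm = 9.373 × 10^11 m
v = 51.87 km/s = 51870 m/s
h = rv = 9.373 × 10^11 × 51870 = 4.86178 × 10^16 m²/s ≈ 4.862 × 10^16 m²/s

Final answer: h = 4.862 × 10^16 m²/s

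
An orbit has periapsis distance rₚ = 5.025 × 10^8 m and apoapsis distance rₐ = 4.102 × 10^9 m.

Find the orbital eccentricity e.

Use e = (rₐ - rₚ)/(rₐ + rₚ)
rₚ = 5.025 × 10^8 m
rₐ = 4.102 × 10^9 m
rₐ − rₚ = 3.5995 × 10^9 m
rₐ + rₚ = 4.6045 × 10^9 m
e = (rₐ − rₚ)/(rₐ + rₚ) = 0.781735

Final answer: e = 0.7817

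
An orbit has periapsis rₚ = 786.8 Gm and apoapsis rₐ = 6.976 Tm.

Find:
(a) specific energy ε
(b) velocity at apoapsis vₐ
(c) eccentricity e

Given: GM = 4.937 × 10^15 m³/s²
rₚ = 786.8 Gm = 7.868 × 10^11 m
rₐ = 6.976 Tm = 6.976 × 10^12 m
GM = 4.937 × 10^15 m³/s²
a = (rₚ + rₐ)/2 = 3.8814 × 10^12 m
e = (rₐ − rₚ)/(rₐ + rₚ) = (6.1892 × 10^12) / (7.7628 × 10^12) = 0.79729
(a) 2a = 7.7628 × 10^12 m;  ε = −GM/(2a) = -635.982 J/kg ≈ -636 J/kg
(b) vₐ² = GM (2/rₐ − 1/a) = 4.937 × 10^15 × (2.86697 × 10^-13 − 2.57639 × 10^-13) = 143.461 m²/s²;  vₐ = 11.9775 m/s ≈ 11.98 m/s
(c) e = 0.79729 ≈ 0.7973

Final answer:
(a) specific energy ε = -636 J/kg
(b) velocity at apoapsis vₐ = 11.98 m/s
(c) eccentricity e = 0.7973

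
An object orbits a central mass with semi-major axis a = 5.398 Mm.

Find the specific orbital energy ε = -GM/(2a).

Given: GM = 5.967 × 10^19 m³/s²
a = 5.398 Mm = 5.398 × 10^6 m
GM = 5.967 × 10^19 m³/s²
2a = 1.0796 × 10^7 m
ε = −GM/(2a) = -5.52705 × 10^12 J/kg ≈ -5527 GJ/kg

Final answer: -5527 GJ/kg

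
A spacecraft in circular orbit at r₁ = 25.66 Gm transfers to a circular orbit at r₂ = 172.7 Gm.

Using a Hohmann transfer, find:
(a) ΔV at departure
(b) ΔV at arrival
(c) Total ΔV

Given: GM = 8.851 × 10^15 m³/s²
r₁ = 25.66 Gm = 2.566 × 10^10 m
r₂ = 172.7 Gm = 1.727 × 10^11 m
GM = 8.851 × 10^15 m³/s²
Transfer ellipse: a_t = (r₁ + r₂)/2 = 9.918 × 10^10 m
Circular speed at r₁: v₁ = √(GM/r₁) = 587.311 m/s
Transfer speed at r₁ (periapsis): v₁ₜ = √(GM(2/r₁ − 1/a_t)) = 775 m/s
(a) ΔV₁ = v₁ₜ − v₁ = 187.69 m/s ≈ 187.7 m/s
Circular speed at r₂: v₂ = √(GM/r₂) = 226.386 m/s
Transfer speed at r₂ (apoapsis): v₂ₜ = √(GM(2/r₂ − 1/a_t)) = 115.151 m/s
(b) ΔV₂ = v₂ − v₂ₜ = 111.236 m/s ≈ 111.2 m/s
(c) ΔV_total = ΔV₁ + ΔV₂ = 298.925 m/s ≈ 298.9 m/s

Final answer:
(a) ΔV₁ = 187.7 m/s
(b) ΔV₂ = 111.2 m/s
(c) ΔV_total = 298.9 m/s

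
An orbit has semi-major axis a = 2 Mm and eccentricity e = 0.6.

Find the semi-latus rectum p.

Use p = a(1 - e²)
a = 2 Mm = 2 × 10^6 m
e = 0.6,  e² = 0.36,  1 − e² = 0.64
p = a(1 − e²) = 2 × 10^6 m × 0.64 = 1.28 × 10^6 m ≈ 1.28 Mm

Final answer: p = 1.28 Mm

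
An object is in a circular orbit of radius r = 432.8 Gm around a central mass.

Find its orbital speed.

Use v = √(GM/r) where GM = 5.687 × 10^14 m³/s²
r = 432.8 Gm = 4.328 × 10^11 m
GM = 5.687 × 10^14 m³/s²
GM/r = (5.687 × 10^14) / (4.328 × 10^11) = 1314 m²/s²
v = √(GM/r) = 36.2492 m/s ≈ 36.25 m/s

Final answer: 36.25 m/s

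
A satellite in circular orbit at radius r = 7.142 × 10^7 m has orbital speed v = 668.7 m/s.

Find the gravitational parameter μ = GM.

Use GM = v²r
r = 7.142 × 10^7 m
v = 668.7 m/s
v² = 447160 m²/s²
GM = v²r = 447160 × 7.142 × 10^7 = 3.19361 × 10^13 m³/s²
GM ≈ 3.194 × 10^13 m³/s²

Final answer: GM = 3.194 × 10^13 m³/s²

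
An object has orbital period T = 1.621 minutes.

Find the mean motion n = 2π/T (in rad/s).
T = 1.621 minutes = 97.26 s
n = 2π / 97.26 s = 0.0646019 rad/s ≈ 0.0646 rad/s

Final answer: n = 0.0646 rad/s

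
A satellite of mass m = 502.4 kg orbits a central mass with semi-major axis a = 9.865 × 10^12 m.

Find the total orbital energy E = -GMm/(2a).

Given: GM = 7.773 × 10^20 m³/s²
a = 9.865 × 10^12 m
GM = 7.773 × 10^20 m³/s²
2a = 1.973 × 10^13 m
GMm = 7.773 × 10^20 × 502.4 = 3.90516 × 10^23 m³·kg/s²
E = −GMm/(2a) = -1.9793 × 10^10 J ≈ -19.79 GJ

Final answer: -19.79 GJ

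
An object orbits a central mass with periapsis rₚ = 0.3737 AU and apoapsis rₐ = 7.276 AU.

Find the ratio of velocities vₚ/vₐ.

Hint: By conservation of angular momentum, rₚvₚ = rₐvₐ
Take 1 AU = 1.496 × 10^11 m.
rₚ = 0.3737 AU = 5.59055 × 10^10 m
rₐ = 7.276 AU = 1.08849 × 10^12 m
rₚvₚ = rₐvₐ  ⇒  vₚ/vₐ = rₐ/rₚ
vₚ/vₐ = (1.08849 × 10^12) / (5.59055 × 10^10) = 19.4702

Final answer: vₚ/vₐ = 19.47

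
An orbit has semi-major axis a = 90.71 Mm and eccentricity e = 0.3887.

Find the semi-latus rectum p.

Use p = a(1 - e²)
a = 90.71 Mm = 9.071 × 10^7 m
e = 0.3887,  e² = 0.151088,  1 − e² = 0.848912
p = a(1 − e²) = 9.071 × 10^7 m × 0.848912 = 7.70048 × 10^7 m ≈ 77 Mm

Final answer: p = 77 Mm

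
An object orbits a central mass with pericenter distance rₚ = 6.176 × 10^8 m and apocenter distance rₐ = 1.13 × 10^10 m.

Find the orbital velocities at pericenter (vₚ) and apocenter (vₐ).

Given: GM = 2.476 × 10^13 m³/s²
rₚ = 6.176 × 10^8 m
rₐ = 1.13 × 10^10 m
GM = 2.476 × 10^13 m³/s²
a = (rₚ + rₐ)/2 = 5.9588 × 10^9 m
Vis-viva: v² = GM (2/r − 1/a)
vₚ² = 2.476 × 10^13 × (3.23834 × 10^-9 − 1.67819 × 10^-10) = 76026.1 m²/s²
vₚ = 275.728 m/s ≈ 275.7 m/s
vₐ² = 2.476 × 10^13 × (1.76991 × 10^-10 − 1.67819 × 10^-10) = 227.102 m²/s²
vₐ = 15.0699 m/s ≈ 15.07 m/s

Final answer: vₚ = 275.7 m/s, vₐ = 15.07 m/s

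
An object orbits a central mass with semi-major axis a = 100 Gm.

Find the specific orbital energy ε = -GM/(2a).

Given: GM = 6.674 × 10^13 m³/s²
a = 100 Gm = 1 × 10^11 m
GM = 6.674 × 10^13 m³/s²
2a = 2 × 10^11 m
ε = −GM/(2a) = -333.7 J/kg ≈ -333.7 J/kg

Final answer: -333.7 J/kg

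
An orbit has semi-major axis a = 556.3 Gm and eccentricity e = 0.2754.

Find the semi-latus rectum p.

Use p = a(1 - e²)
a = 556.3 Gm = 5.563 × 10^11 m
e = 0.2754,  e² = 0.0758452,  1 − e² = 0.924155
p = a(1 − e²) = 5.563 × 10^11 m × 0.924155 = 5.14107 × 10^11 m ≈ 514.1 Gm

Final answer: p = 514.1 Gm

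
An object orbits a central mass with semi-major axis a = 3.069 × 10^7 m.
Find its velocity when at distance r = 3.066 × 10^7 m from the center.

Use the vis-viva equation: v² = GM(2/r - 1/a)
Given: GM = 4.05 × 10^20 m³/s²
a = 3.069 × 10^7 m
r = 3.066 × 10^7 m
GM = 4.05 × 10^20 m³/s²
2/r − 1/a = 6.52316 × 10^-8 − 3.25839 × 10^-8 = 3.26477 × 10^-8 m⁻¹
v² = GM (2/r − 1/a) = 1.32223 × 10^13 m²/s²
v = 3.63625 × 10^6 m/s ≈ 3636 km/s

Final answer: 3636 km/s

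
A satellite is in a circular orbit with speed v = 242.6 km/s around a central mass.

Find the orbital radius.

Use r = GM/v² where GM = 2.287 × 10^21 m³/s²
v = 242.6 km/s = 242600 m/s
GM = 2.287 × 10^21 m³/s²
v² = 5.88548 × 10^10 m²/s²
r = GM/v² = (2.287 × 10^21) / (5.88548 × 10^10) = 3.88584 × 10^10 m ≈ 38.86 Gm

Final answer: 38.86 Gm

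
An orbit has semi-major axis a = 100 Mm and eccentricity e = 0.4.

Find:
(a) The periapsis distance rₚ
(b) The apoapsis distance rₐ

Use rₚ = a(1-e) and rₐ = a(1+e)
a = 100 Mm = 1 × 10^8 m
e = 0.4:  1 − e = 0.6,  1 + e = 1.4
(a) rₚ = a(1 − e) = 1 × 10^8 m × 0.6 = 6 × 10^7 m ≈ 60 Mm
(b) rₐ = a(1 + e) = 1 × 10^8 m × 1.4 = 1.4 × 10^8 m ≈ 140 Mm

Final answer:
(a) rₚ = 60 Mm
(b) rₐ = 140 Mm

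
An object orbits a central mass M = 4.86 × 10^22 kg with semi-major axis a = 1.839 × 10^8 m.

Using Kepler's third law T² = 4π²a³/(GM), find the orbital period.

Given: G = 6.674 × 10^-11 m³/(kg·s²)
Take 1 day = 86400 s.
M = 4.86 × 10^22 kg
GM = G × M = 6.674 × 10^-11 × 4.86 × 10^22 = 3.24356 × 10^12 m³/s²
a = 1.839 × 10^8 m
a³ = 6.21935 × 10^24 m³
T = 2π √(a³/GM) = 2π √((6.21935 × 10^24) / (3.24356 × 10^12)) = 2π × 1.38472 × 10^6 s
T = 8.70044 × 10^6 s ≈ 100.7 days

Final answer: 100.7 days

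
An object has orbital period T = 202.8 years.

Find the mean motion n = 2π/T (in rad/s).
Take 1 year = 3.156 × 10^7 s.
T = 202.8 years = 6.40037 × 10^9 s
n = 2π / (6.40037 × 10^9 s) = 9.81691 × 10^-10 rad/s ≈ 9.817 × 10^-10 rad/s

Final answer: n = 9.817 × 10^-10 rad/s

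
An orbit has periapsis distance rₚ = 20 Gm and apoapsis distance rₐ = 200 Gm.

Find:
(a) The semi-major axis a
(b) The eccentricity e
rₚ = 20 Gm = 2 × 10^10 m
rₐ = 200 Gm = 2 × 10^11 m
(a) a = (rₚ + rₐ)/2 = 1.1 × 10^11 m ≈ 110 Gm
(b) e = (rₐ − rₚ)/(rₐ + rₚ) = (1.8 × 10^11) / (2.2 × 10^11) = 0.818182

Final answer:
(a) a = 110 Gm
(b) e = 0.8182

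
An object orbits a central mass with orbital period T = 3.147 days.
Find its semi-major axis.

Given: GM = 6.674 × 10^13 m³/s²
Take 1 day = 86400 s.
T = 3.147 days = 271901 s
GM = 6.674 × 10^13 m³/s²
Kepler's third law: a³ = GM T² / (4π²)
T² = 7.393 × 10^10 s²
a³ = (6.674 × 10^13) × (7.393 × 10^10) / (4π²) = 1.24982 × 10^23 m³
a = (a³)^(1/3) = 4.99976 × 10^7 m ≈ 50 Mm

Final answer: 50 Mm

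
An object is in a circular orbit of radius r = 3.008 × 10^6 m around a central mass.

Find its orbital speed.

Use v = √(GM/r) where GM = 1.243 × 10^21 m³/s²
r = 3.008 × 10^6 m
GM = 1.243 × 10^21 m³/s²
GM/r = (1.243 × 10^21) / (3.008 × 10^6) = 4.13231 × 10^14 m²/s²
v = √(GM/r) = 2.03281 × 10^7 m/s ≈ 2.033 × 10^4 km/s

Final answer: 2.033 × 10^4 km/s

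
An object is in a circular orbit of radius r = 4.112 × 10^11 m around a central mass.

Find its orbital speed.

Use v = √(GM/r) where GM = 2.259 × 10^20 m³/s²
r = 4.112 × 10^11 m
GM = 2.259 × 10^20 m³/s²
GM/r = (2.259 × 10^20) / (4.112 × 10^11) = 5.49368 × 10^8 m²/s²
v = √(GM/r) = 23438.6 m/s ≈ 23.44 km/s

Final answer: 23.44 km/s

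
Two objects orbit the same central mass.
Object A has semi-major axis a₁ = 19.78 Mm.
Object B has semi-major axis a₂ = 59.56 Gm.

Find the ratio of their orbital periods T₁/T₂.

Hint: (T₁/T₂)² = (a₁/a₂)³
a₁ = 19.78 Mm = 1.978 × 10^7 m
a₂ = 59.56 Gm = 5.956 × 10^10 m
a₁/a₂ = 0.000332102
T₁/T₂ = (a₁/a₂)^(3/2) = (0.000332102)^1.5 = 6.05212 × 10^-6

Final answer: T₁/T₂ = 6.052 × 10^-6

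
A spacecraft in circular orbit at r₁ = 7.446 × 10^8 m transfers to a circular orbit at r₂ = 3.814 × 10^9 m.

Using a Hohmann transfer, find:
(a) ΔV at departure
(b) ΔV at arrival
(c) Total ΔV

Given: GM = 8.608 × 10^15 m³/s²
r₁ = 7.446 × 10^8 m
r₂ = 3.814 × 10^9 m
GM = 8.608 × 10^15 m³/s²
Transfer ellipse: a_t = (r₁ + r₂)/2 = 2.2793 × 10^9 m
Circular speed at r₁: v₁ = √(GM/r₁) = 3400.08 m/s
Transfer speed at r₁ (periapsis): v₁ₜ = √(GM(2/r₁ − 1/a_t)) = 4398.24 m/s
(a) ΔV₁ = v₁ₜ − v₁ = 998.159 m/s ≈ 998.2 m/s
Circular speed at r₂: v₂ = √(GM/r₂) = 1502.31 m/s
Transfer speed at r₂ (apoapsis): v₂ₜ = √(GM(2/r₂ − 1/a_t)) = 858.661 m/s
(b) ΔV₂ = v₂ − v₂ₜ = 643.654 m/s ≈ 643.7 m/s
(c) ΔV_total = ΔV₁ + ΔV₂ = 1641.81 m/s ≈ 1.642 km/s

Final answer:
(a) ΔV₁ = 998.2 m/s
(b) ΔV₂ = 643.7 m/s
(c) ΔV_total = 1.642 km/s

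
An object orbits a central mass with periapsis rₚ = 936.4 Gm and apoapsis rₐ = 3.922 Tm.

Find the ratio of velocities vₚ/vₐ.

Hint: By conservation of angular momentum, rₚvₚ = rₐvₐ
rₚ = 936.4 Gm = 9.364 × 10^11 m
rₐ = 3.922 Tm = 3.922 × 10^12 m
rₚvₚ = rₐvₐ  ⇒  vₚ/vₐ = rₐ/rₚ
vₚ/vₐ = (3.922 × 10^12) / (9.364 × 10^11) = 4.18838

Final answer: vₚ/vₐ = 4.188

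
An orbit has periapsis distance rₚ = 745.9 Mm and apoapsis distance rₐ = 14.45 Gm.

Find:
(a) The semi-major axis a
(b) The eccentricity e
rₚ = 745.9 Mm = 7.459 × 10^8 m
rₐ = 14.45 Gm = 1.445 × 10^10 m
(a) a = (rₚ + rₐ)/2 = 7.59795 × 10^9 m ≈ 7.598 Gm
(b) e = (rₐ − rₚ)/(rₐ + rₚ) = (1.37041 × 10^10) / (1.51959 × 10^10) = 0.901829

Final answer:
(a) a = 7.598 Gm
(b) e = 0.9018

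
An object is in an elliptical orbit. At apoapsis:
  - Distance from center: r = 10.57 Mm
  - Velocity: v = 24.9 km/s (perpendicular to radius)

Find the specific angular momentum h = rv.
r = 10.57 Mm = 1.057 × 10^7 m
v = 24.9 km/s = 24900 m/s
h = rv = 1.057 × 10^7 × 24900 = 2.63193 × 10^11 m²/s ≈ 2.632 × 10^11 m²/s

Final answer: h = 2.632 × 10^11 m²/s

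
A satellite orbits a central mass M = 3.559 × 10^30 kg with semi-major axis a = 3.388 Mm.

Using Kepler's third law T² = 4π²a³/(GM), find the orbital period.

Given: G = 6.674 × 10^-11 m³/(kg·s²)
M = 3.559 × 10^30 kg
GM = G × M = 6.674 × 10^-11 × 3.559 × 10^30 = 2.37528 × 10^20 m³/s²
a = 3.388 Mm = 3.388 × 10^6 m
a³ = 3.88893 × 10^19 m³
T = 2π √(a³/GM) = 2π √((3.88893 × 10^19) / (2.37528 × 10^20)) = 2π × 0.40463 s
T = 2.54236 s ≈ 2.542 seconds

Final answer: 2.542 seconds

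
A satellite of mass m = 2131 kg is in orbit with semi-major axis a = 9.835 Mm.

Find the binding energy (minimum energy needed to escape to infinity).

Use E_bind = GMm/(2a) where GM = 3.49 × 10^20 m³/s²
a = 9.835 Mm = 9.835 × 10^6 m
GM = 3.49 × 10^20 m³/s²
m = 2131 kg
GMm = 3.49 × 10^20 × 2131 = 7.43719 × 10^23 m³·kg/s²
2a = 1.967 × 10^7 m
E_bind = GMm/(2a) = 3.78098 × 10^16 J ≈ 37.81 PJ

Final answer: 37.81 PJ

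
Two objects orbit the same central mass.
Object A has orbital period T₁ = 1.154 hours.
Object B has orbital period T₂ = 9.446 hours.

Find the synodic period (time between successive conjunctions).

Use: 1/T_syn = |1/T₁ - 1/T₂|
T₁ = 1.154 hours = 4154.4 s
T₂ = 9.446 hours = 34005.6 s
1/T₁ = 0.000240709 s⁻¹
1/T₂ = 2.94069 × 10^-5 s⁻¹
|1/T₁ − 1/T₂| = 0.000211302 s⁻¹
T_syn = 1 / |1/T₁ − 1/T₂| = 4732.57 s ≈ 1.315 hours

Final answer: T_syn = 1.315 hours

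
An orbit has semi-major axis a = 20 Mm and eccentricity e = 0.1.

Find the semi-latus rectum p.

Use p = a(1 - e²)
a = 20 Mm = 2 × 10^7 m
e = 0.1,  e² = 0.01,  1 − e² = 0.99
p = a(1 − e²) = 2 × 10^7 m × 0.99 = 1.98 × 10^7 m ≈ 19.8 Mm

Final answer: p = 19.8 Mm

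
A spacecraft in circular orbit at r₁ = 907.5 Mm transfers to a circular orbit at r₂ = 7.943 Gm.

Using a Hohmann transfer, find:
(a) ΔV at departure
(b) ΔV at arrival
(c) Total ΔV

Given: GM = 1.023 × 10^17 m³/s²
r₁ = 907.5 Mm = 9.075 × 10^8 m
r₂ = 7.943 Gm = 7.943 × 10^9 m
GM = 1.023 × 10^17 m³/s²
Transfer ellipse: a_t = (r₁ + r₂)/2 = 4.42525 × 10^9 m
Circular speed at r₁: v₁ = √(GM/r₁) = 10617.3 m/s
Transfer speed at r₁ (periapsis): v₁ₜ = √(GM(2/r₁ − 1/a_t)) = 14224.5 m/s
(a) ΔV₁ = v₁ₜ − v₁ = 3607.22 m/s ≈ 3.607 km/s
Circular speed at r₂: v₂ = √(GM/r₂) = 3588.77 m/s
Transfer speed at r₂ (apoapsis): v₂ₜ = √(GM(2/r₂ − 1/a_t)) = 1625.17 m/s
(b) ΔV₂ = v₂ − v₂ₜ = 1963.59 m/s ≈ 1.964 km/s
(c) ΔV_total = ΔV₁ + ΔV₂ = 5570.81 m/s ≈ 5.571 km/s

Final answer:
(a) ΔV₁ = 3.607 km/s
(b) ΔV₂ = 1.964 km/s
(c) ΔV_total = 5.571 km/s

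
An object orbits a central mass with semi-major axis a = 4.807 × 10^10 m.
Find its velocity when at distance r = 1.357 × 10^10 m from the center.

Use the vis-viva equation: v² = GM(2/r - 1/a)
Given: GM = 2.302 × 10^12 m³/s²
a = 4.807 × 10^10 m
r = 1.357 × 10^10 m
GM = 2.302 × 10^12 m³/s²
2/r − 1/a = 1.47384 × 10^-10 − 2.0803 × 10^-11 = 1.26581 × 10^-10 m⁻¹
v² = GM (2/r − 1/a) = 291.389 m²/s²
v = 17.0701 m/s ≈ 17.07 m/s

Final answer: 17.07 m/s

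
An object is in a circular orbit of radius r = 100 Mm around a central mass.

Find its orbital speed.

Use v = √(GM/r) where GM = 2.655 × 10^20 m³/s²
r = 100 Mm = 1 × 10^8 m
GM = 2.655 × 10^20 m³/s²
GM/r = (2.655 × 10^20) / (1 × 10^8) = 2.655 × 10^12 m²/s²
v = √(GM/r) = 1.62942 × 10^6 m/s ≈ 1629 km/s

Final answer: 1629 km/s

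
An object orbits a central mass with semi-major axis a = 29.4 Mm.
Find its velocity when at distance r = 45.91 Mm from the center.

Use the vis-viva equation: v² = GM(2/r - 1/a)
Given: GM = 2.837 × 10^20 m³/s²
a = 29.4 Mm = 2.94 × 10^7 m
r = 45.91 Mm = 4.591 × 10^7 m
GM = 2.837 × 10^20 m³/s²
2/r − 1/a = 4.35635 × 10^-8 − 3.40136 × 10^-8 = 9.54989 × 10^-9 m⁻¹
v² = GM (2/r − 1/a) = 2.7093 × 10^12 m²/s²
v = 1.646 × 10^6 m/s ≈ 1646 km/s

Final answer: 1646 km/s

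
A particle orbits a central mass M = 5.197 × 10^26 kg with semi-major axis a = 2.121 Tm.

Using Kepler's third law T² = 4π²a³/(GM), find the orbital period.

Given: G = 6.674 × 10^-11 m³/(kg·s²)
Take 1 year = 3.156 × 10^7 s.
M = 5.197 × 10^26 kg
GM = G × M = 6.674 × 10^-11 × 5.197 × 10^26 = 3.46848 × 10^16 m³/s²
a = 2.121 Tm = 2.121 × 10^12 m
a³ = 9.54162 × 10^36 m³
T = 2π √(a³/GM) = 2π √((9.54162 × 10^36) / (3.46848 × 10^16)) = 2π × 1.6586 × 10^10 s
T = 1.04213 × 10^11 s ≈ 3302 years

Final answer: 3302 years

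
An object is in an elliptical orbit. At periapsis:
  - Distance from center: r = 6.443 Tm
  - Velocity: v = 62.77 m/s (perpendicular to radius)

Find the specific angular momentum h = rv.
r = 6.443 Tm = 6.443 × 10^12 m
v = 62.77 m/s
h = rv = 6.443 × 10^12 × 62.77 = 4.04427 × 10^14 m²/s ≈ 4.044 × 10^14 m²/s

Final answer: h = 4.044 × 10^14 m²/s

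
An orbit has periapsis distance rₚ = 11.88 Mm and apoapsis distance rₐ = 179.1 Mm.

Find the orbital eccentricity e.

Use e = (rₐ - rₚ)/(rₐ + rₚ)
rₚ = 11.88 Mm = 1.188 × 10^7 m
rₐ = 179.1 Mm = 1.791 × 10^8 m
rₐ − rₚ = 1.6722 × 10^8 m
rₐ + rₚ = 1.9098 × 10^8 m
e = (rₐ − rₚ)/(rₐ + rₚ) = 0.875589

Final answer: e = 0.8756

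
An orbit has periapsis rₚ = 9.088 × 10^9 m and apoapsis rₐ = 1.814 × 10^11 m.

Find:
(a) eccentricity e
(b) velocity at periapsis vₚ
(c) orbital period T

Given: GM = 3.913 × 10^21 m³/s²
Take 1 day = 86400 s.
rₚ = 9.088 × 10^9 m
rₐ = 1.814 × 10^11 m
GM = 3.913 × 10^21 m³/s²
a = (rₚ + rₐ)/2 = 9.5244 × 10^10 m
e = (rₐ − rₚ)/(rₐ + rₚ) = (1.72312 × 10^11) / (1.90488 × 10^11) = 0.904582
(a) e = 0.904582 ≈ 0.9046
(b) vₚ² = GM (2/rₚ − 1/a) = 3.913 × 10^21 × (2.2007 × 10^-10 − 1.04993 × 10^-11) = 8.20052 × 10^11 m²/s²;  vₚ = 905567 m/s ≈ 905.6 km/s
(c) a³ = 8.63998 × 10^32 m³;  T = 2π √(a³/GM) = 2π × 469896 s = 2.95244 × 10^6 s ≈ 34.17 days

Final answer:
(a) eccentricity e = 0.9046
(b) velocity at periapsis vₚ = 905.6 km/s
(c) orbital period T = 34.17 days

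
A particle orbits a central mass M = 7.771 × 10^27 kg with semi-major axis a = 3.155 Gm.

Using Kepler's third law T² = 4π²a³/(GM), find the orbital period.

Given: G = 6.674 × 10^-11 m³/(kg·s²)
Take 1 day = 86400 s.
M = 7.771 × 10^27 kg
GM = G × M = 6.674 × 10^-11 × 7.771 × 10^27 = 5.18637 × 10^17 m³/s²
a = 3.155 Gm = 3.155 × 10^9 m
a³ = 3.14049 × 10^28 m³
T = 2π √(a³/GM) = 2π √((3.14049 × 10^28) / (5.18637 × 10^17)) = 2π × 246075 s
T = 1.54613 × 10^6 s ≈ 17.9 days

Final answer: 17.9 days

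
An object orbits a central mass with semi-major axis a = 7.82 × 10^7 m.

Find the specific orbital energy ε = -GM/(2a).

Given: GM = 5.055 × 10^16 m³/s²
a = 7.82 × 10^7 m
GM = 5.055 × 10^16 m³/s²
2a = 1.564 × 10^8 m
ε = −GM/(2a) = -3.2321 × 10^8 J/kg ≈ -323.2 MJ/kg

Final answer: -323.2 MJ/kg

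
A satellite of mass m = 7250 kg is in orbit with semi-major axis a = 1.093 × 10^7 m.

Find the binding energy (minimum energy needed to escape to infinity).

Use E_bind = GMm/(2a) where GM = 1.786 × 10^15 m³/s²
a = 1.093 × 10^7 m
GM = 1.786 × 10^15 m³/s²
m = 7250 kg
GMm = 1.786 × 10^15 × 7250 = 1.29485 × 10^19 m³·kg/s²
2a = 2.186 × 10^7 m
E_bind = GMm/(2a) = 5.92338 × 10^11 J ≈ 592.3 GJ

Final answer: 592.3 GJ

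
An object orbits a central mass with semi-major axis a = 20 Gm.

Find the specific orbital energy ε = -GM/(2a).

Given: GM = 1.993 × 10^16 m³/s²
a = 20 Gm = 2 × 10^10 m
GM = 1.993 × 10^16 m³/s²
2a = 4 × 10^10 m
ε = −GM/(2a) = -498250 J/kg ≈ -498.2 kJ/kg

Final answer: -498.2 kJ/kg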